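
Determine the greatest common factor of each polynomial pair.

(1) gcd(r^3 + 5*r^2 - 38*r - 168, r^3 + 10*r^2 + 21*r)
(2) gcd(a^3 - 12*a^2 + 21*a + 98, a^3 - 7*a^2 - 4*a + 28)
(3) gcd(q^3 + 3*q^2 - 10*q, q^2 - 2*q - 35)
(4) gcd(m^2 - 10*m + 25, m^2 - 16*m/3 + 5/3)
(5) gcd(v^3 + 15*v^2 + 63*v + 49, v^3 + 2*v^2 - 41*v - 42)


(1) = r + 7
(2) = gcd((a - 7)^2*(a + 2), (a - 7)*(a - 2)*(a + 2)) = a^2 - 5*a - 14
(3) = gcd(q*(q - 2)*(q + 5), (q - 7)*(q + 5)) = q + 5
(4) = gcd((m - 5)^2, (m - 5)*(m - 1/3)) = m - 5
(5) = v^2 + 8*v + 7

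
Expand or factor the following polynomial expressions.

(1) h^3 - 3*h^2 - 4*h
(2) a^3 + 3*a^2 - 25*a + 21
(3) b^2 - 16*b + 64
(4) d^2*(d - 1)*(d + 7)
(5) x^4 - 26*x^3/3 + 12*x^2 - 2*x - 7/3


(1) = h*(h - 4)*(h + 1)
(2) = (a - 3)*(a - 1)*(a + 7)
(3) = (b - 8)^2
(4) = d^4 + 6*d^3 - 7*d^2
(5) = (x - 7)*(x - 1)^2*(x + 1/3)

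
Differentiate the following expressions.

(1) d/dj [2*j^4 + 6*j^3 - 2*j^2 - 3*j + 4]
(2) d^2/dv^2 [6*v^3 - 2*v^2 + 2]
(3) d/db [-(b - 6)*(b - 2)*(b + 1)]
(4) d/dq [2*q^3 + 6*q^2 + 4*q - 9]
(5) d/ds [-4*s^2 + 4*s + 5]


(1) = 8*j^3 + 18*j^2 - 4*j - 3
(2) = 36*v - 4
(3) = -3*b^2 + 14*b - 4
(4) = 6*q^2 + 12*q + 4
(5) = 4 - 8*s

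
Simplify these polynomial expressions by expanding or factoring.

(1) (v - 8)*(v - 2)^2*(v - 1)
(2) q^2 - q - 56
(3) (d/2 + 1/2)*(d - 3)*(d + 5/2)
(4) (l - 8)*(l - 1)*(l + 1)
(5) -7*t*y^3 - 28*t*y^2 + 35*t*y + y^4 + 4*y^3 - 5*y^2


(1) = v^4 - 13*v^3 + 48*v^2 - 68*v + 32
(2) = (q - 8)*(q + 7)
(3) = d^3/2 + d^2/4 - 4*d - 15/4
(4) = l^3 - 8*l^2 - l + 8
(5) = y*(-7*t + y)*(y - 1)*(y + 5)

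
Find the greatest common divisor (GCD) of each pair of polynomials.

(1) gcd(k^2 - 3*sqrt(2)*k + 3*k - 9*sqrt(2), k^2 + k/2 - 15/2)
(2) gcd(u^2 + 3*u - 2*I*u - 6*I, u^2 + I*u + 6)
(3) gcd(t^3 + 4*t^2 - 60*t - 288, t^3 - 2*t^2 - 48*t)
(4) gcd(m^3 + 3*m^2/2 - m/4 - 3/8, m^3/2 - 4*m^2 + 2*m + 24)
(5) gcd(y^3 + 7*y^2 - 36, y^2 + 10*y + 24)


(1) = k + 3
(2) = gcd((u + 3)*(u - 2*I), (u - 2*I)*(u + 3*I)) = u - 2*I
(3) = gcd((t - 8)*(t + 6)^2, t*(t - 8)*(t + 6)) = t^2 - 2*t - 48
(4) = 1
(5) = gcd((y - 2)*(y + 3)*(y + 6), (y + 4)*(y + 6)) = y + 6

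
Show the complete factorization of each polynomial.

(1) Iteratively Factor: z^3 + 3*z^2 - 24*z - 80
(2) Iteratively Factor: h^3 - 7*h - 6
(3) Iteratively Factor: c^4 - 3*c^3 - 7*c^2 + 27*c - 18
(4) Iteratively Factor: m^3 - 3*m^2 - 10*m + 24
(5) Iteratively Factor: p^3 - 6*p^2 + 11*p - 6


(1) = (z - 5)*(z^2 + 8*z + 16) = (z - 5)*(z + 4)*(z + 4)
(2) = (h + 2)*(h^2 - 2*h - 3) = (h + 1)*(h + 2)*(h - 3)
(3) = (c + 3)*(c^3 - 6*c^2 + 11*c - 6) = (c - 3)*(c + 3)*(c^2 - 3*c + 2) = (c - 3)*(c - 1)*(c + 3)*(c - 2)
(4) = (m + 3)*(m^2 - 6*m + 8) = (m - 4)*(m + 3)*(m - 2)
(5) = (p - 1)*(p^2 - 5*p + 6) = (p - 3)*(p - 1)*(p - 2)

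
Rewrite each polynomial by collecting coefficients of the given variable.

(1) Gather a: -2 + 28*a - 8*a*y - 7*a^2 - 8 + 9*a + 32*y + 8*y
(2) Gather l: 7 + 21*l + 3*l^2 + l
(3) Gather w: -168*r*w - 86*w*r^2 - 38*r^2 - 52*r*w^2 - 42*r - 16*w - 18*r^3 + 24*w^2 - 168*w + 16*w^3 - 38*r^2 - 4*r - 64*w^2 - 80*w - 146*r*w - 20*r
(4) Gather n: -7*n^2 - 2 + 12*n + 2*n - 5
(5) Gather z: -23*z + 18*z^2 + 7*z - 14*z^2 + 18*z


(1) = -7*a^2 + a*(37 - 8*y) + 40*y - 10
(2) = 3*l^2 + 22*l + 7
(3) = -18*r^3 - 76*r^2 - 66*r + 16*w^3 + w^2*(-52*r - 40) + w*(-86*r^2 - 314*r - 264)
(4) = -7*n^2 + 14*n - 7
(5) = 4*z^2 + 2*z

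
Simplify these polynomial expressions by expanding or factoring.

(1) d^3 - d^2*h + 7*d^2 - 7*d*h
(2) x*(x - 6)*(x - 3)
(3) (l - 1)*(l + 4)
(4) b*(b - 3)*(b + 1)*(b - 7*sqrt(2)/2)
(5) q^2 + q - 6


(1) = d*(d + 7)*(d - h)
(2) = x^3 - 9*x^2 + 18*x
(3) = l^2 + 3*l - 4
(4) = b^4 - 7*sqrt(2)*b^3/2 - 2*b^3 - 3*b^2 + 7*sqrt(2)*b^2 + 21*sqrt(2)*b/2
(5) = (q - 2)*(q + 3)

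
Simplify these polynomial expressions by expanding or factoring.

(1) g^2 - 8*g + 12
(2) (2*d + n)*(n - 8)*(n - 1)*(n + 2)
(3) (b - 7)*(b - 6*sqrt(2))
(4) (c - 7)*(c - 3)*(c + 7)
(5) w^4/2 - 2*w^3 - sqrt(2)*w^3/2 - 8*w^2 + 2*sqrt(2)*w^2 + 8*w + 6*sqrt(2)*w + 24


(1) = (g - 6)*(g - 2)
(2) = 2*d*n^3 - 14*d*n^2 - 20*d*n + 32*d + n^4 - 7*n^3 - 10*n^2 + 16*n
(3) = b^2 - 6*sqrt(2)*b - 7*b + 42*sqrt(2)
(4) = c^3 - 3*c^2 - 49*c + 147
(5) = (w/2 + 1)*(w - 6)*(w - 2*sqrt(2))*(w + sqrt(2))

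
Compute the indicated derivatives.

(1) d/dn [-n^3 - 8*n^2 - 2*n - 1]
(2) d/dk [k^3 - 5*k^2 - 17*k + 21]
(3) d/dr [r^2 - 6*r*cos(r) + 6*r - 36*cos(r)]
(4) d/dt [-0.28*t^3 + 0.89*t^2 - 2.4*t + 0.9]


(1) = -3*n^2 - 16*n - 2
(2) = 3*k^2 - 10*k - 17
(3) = 6*r*sin(r) + 2*r + 36*sin(r) - 6*cos(r) + 6
(4) = -0.84*t^2 + 1.78*t - 2.4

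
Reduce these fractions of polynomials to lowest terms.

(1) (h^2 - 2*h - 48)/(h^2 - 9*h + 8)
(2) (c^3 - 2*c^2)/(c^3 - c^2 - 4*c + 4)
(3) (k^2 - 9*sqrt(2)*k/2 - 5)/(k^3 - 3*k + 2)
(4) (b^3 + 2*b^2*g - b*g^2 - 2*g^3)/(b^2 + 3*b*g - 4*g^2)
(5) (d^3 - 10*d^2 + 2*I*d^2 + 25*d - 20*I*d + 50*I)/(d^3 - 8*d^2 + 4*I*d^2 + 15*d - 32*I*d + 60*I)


(1) = (h + 6)/(h - 1)
(2) = c^2/(c^2 + c - 2)
(3) = (2*k^2 - 9*sqrt(2)*k - 10)/(2*k^3 - 6*k + 4)
(4) = (b^2 + 3*b*g + 2*g^2)/(b + 4*g)
(5) = (d^2 + d*(-5 + 2*I) - 10*I)/(d^2 + d*(-3 + 4*I) - 12*I)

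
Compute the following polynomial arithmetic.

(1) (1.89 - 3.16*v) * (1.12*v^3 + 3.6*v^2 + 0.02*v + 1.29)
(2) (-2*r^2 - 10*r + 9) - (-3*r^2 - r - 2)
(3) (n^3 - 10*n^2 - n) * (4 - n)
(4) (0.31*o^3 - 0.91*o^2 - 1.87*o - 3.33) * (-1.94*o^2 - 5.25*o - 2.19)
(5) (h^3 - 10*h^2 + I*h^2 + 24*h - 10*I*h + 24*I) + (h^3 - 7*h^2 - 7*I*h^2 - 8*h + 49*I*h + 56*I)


(1) = -3.5392*v^4 - 9.2592*v^3 + 6.7408*v^2 - 4.0386*v + 2.4381
(2) = r^2 - 9*r + 11
(3) = -n^4 + 14*n^3 - 39*n^2 - 4*n
(4) = -0.6014*o^5 + 0.1379*o^4 + 7.7264*o^3 + 18.2706*o^2 + 21.5778*o + 7.2927
(5) = 2*h^3 - 17*h^2 - 6*I*h^2 + 16*h + 39*I*h + 80*I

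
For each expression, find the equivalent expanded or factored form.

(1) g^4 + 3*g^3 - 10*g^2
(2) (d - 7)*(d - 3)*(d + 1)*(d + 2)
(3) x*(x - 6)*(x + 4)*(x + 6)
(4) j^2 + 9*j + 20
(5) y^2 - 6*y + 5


(1) = g^2*(g - 2)*(g + 5)
(2) = d^4 - 7*d^3 - 7*d^2 + 43*d + 42
(3) = x^4 + 4*x^3 - 36*x^2 - 144*x
(4) = (j + 4)*(j + 5)
(5) = (y - 5)*(y - 1)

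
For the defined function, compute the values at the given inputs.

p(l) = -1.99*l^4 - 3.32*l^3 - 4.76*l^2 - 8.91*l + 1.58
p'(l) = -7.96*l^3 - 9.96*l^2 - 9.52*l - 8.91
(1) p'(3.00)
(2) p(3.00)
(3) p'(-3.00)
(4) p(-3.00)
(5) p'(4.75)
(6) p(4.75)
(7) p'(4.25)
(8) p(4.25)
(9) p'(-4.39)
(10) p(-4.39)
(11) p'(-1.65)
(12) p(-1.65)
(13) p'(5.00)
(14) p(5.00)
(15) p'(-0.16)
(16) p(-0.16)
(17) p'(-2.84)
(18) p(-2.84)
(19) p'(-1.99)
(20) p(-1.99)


(1) = -342.03
(2) = -318.82
(3) = 144.93
(4) = -86.08
(5) = -1131.94
(6) = -1516.99
(7) = -840.33
(8) = -1026.37
(9) = 514.38
(10) = -509.27
(11) = 15.44
(12) = 3.49
(13) = -1300.51
(14) = -1820.72
(15) = -7.61
(16) = 2.90
(17) = 120.13
(18) = -64.92
(19) = 33.32
(20) = -4.58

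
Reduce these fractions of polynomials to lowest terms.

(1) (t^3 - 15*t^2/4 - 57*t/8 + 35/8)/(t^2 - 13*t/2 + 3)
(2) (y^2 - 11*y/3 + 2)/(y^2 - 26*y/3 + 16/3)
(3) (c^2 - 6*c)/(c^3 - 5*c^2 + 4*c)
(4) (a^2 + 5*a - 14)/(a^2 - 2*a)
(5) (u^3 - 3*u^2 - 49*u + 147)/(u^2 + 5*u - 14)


(1) = (4*t^2 - 13*t - 35)/(4*t - 24)
(2) = (y - 3)/(y - 8)
(3) = (c - 6)/(c^2 - 5*c + 4)
(4) = (a + 7)/a
(5) = (u^2 - 10*u + 21)/(u - 2)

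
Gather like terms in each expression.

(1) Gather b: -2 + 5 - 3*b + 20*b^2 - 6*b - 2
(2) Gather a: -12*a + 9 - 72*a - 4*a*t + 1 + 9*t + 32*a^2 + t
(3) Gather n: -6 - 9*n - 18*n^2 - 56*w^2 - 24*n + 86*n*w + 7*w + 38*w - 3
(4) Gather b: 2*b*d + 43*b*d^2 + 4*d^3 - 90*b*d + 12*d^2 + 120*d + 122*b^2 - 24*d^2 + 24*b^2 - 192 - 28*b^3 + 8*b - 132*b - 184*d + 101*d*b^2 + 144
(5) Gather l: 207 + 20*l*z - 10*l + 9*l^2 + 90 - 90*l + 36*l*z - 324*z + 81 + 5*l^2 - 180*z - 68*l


(1) = 20*b^2 - 9*b + 1
(2) = 32*a^2 + a*(-4*t - 84) + 10*t + 10
(3) = -18*n^2 + n*(86*w - 33) - 56*w^2 + 45*w - 9
(4) = -28*b^3 + b^2*(101*d + 146) + b*(43*d^2 - 88*d - 124) + 4*d^3 - 12*d^2 - 64*d - 48
(5) = 14*l^2 + l*(56*z - 168) - 504*z + 378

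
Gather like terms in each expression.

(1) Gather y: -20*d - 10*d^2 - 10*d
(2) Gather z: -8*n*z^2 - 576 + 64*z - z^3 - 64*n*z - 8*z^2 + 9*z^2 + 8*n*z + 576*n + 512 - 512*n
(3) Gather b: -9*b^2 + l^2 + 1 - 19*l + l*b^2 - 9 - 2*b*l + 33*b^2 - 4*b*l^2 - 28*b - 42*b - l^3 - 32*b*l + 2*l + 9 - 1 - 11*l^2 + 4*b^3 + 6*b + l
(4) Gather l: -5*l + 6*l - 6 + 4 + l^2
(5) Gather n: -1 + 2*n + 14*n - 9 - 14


(1) = -10*d^2 - 30*d
(2) = 64*n - z^3 + z^2*(1 - 8*n) + z*(64 - 56*n) - 64
(3) = 4*b^3 + b^2*(l + 24) + b*(-4*l^2 - 34*l - 64) - l^3 - 10*l^2 - 16*l
(4) = l^2 + l - 2
(5) = 16*n - 24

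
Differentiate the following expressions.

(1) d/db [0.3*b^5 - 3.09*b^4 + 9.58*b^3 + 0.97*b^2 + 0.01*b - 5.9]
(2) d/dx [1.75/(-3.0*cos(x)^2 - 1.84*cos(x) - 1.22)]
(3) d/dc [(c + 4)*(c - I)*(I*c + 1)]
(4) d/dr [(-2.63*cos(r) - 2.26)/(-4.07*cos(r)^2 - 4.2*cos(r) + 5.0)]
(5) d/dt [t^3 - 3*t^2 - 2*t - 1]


(1) = 1.5*b^4 - 12.36*b^3 + 28.74*b^2 + 1.94*b + 0.01
(2) = -(10.5*cos(x) + 3.22)*sin(x)/(3.0*cos(x)^2 + 1.84*cos(x) + 1.22)^2
(3) = 3*I*c^2 + c*(4 + 8*I) + 8 - I
(4) = (10.7041*cos(r)^2 + 18.3964*cos(r) + 22.642)*sin(r)/(16.5649*cos(r)^4 + 34.188*cos(r)^3 - 23.06*cos(r)^2 - 42.0*cos(r) + 25.0)
(5) = 3*t^2 - 6*t - 2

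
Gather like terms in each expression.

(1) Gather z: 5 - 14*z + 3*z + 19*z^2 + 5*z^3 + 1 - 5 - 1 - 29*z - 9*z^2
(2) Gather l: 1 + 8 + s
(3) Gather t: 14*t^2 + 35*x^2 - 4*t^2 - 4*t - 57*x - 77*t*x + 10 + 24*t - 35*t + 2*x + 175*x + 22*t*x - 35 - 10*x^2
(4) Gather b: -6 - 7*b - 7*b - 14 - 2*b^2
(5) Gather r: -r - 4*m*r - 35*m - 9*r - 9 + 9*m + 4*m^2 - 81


(1) = 5*z^3 + 10*z^2 - 40*z
(2) = s + 9
(3) = 10*t^2 + t*(-55*x - 15) + 25*x^2 + 120*x - 25
(4) = -2*b^2 - 14*b - 20
(5) = 4*m^2 - 26*m + r*(-4*m - 10) - 90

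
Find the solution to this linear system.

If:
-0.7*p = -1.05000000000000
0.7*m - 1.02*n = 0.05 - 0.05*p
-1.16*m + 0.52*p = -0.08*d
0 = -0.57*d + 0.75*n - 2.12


Then:
d = -3.28
m = 0.45
n = 0.33
p = 1.50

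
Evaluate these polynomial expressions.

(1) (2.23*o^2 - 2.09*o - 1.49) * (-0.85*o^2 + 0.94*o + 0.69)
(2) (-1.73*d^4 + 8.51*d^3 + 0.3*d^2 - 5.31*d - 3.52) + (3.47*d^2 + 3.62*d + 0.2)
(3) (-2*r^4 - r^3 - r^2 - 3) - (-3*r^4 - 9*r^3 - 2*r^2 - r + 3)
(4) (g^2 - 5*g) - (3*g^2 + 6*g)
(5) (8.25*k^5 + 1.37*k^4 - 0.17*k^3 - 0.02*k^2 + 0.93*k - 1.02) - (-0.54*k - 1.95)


(1) = -1.8955*o^4 + 3.8727*o^3 + 0.8406*o^2 - 2.8427*o - 1.0281
(2) = -1.73*d^4 + 8.51*d^3 + 3.77*d^2 - 1.69*d - 3.32
(3) = r^4 + 8*r^3 + r^2 + r - 6
(4) = -2*g^2 - 11*g
(5) = 8.25*k^5 + 1.37*k^4 - 0.17*k^3 - 0.02*k^2 + 1.47*k + 0.93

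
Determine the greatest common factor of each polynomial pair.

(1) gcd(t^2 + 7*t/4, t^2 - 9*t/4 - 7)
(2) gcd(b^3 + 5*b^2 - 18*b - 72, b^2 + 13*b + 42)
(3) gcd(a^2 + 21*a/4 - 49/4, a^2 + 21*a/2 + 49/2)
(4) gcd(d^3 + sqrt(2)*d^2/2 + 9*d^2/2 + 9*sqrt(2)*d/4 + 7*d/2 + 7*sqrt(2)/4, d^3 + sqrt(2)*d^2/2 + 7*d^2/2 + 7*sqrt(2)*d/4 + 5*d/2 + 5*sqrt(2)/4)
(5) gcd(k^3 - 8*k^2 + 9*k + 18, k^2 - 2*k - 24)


(1) = gcd(t*(t + 7/4), (t - 4)*(t + 7/4)) = t + 7/4
(2) = b + 6
(3) = gcd((a - 7/4)*(a + 7), (a + 7/2)*(a + 7)) = a + 7
(4) = d^2 + d*(sqrt(2)/2 + 1) + sqrt(2)/2
(5) = k - 6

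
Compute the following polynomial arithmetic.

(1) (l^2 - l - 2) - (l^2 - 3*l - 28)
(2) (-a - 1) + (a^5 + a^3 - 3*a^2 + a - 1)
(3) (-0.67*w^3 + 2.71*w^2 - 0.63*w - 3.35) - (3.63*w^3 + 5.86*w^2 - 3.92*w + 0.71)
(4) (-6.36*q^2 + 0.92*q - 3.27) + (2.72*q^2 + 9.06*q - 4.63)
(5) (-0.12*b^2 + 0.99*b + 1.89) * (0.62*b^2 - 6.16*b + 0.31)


(1) = 2*l + 26
(2) = a^5 + a^3 - 3*a^2 - 2
(3) = -4.3*w^3 - 3.15*w^2 + 3.29*w - 4.06
(4) = -3.64*q^2 + 9.98*q - 7.9
(5) = -0.0744*b^4 + 1.353*b^3 - 4.9638*b^2 - 11.3355*b + 0.5859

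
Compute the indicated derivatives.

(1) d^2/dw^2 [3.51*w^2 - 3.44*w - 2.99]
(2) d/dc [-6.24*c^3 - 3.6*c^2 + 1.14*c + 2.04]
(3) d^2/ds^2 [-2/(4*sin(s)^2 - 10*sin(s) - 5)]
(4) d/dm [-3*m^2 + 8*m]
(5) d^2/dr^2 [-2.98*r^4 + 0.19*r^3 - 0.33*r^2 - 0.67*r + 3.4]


(1) = 7.02000000000000
(2) = -18.72*c^2 - 7.2*c + 1.14
(3) = 4*(-32*sin(s)^4 + 60*sin(s)^3 - 42*sin(s)^2 - 95*sin(s) + 120)/(-4*sin(s)^2 + 10*sin(s) + 5)^3
(4) = 8 - 6*m
(5) = -35.76*r^2 + 1.14*r - 0.66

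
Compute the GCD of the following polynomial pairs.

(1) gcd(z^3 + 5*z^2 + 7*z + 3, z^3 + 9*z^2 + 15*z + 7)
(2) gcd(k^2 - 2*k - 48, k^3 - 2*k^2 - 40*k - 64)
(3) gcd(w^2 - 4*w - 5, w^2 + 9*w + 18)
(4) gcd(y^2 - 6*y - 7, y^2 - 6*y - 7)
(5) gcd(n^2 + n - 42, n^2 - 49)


(1) = z^2 + 2*z + 1
(2) = k - 8
(3) = gcd((w - 5)*(w + 1), (w + 3)*(w + 6)) = 1
(4) = gcd((y - 7)*(y + 1), (y - 7)*(y + 1)) = y^2 - 6*y - 7
(5) = n + 7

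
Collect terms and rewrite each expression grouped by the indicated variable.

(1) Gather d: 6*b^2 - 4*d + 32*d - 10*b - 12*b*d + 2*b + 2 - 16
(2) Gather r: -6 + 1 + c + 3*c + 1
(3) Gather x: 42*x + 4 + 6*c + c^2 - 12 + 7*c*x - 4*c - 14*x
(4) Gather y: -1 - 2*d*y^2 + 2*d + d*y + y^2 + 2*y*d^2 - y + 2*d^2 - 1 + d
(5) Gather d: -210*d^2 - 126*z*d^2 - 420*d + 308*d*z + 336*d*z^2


(1) = 6*b^2 - 8*b + d*(28 - 12*b) - 14
(2) = 4*c - 4
(3) = c^2 + 2*c + x*(7*c + 28) - 8
(4) = 2*d^2 + 3*d + y^2*(1 - 2*d) + y*(2*d^2 + d - 1) - 2
(5) = d^2*(-126*z - 210) + d*(336*z^2 + 308*z - 420)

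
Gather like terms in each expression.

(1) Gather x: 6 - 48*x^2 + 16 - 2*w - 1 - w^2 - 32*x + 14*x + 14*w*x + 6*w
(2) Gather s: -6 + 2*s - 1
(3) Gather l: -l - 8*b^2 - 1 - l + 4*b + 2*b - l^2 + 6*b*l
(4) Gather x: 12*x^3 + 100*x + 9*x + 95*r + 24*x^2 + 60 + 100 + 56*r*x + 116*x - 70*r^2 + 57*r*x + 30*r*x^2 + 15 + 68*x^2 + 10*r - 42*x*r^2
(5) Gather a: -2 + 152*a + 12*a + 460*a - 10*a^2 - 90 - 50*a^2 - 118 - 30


(1) = -w^2 + 4*w - 48*x^2 + x*(14*w - 18) + 21
(2) = 2*s - 7
(3) = -8*b^2 + 6*b - l^2 + l*(6*b - 2) - 1
(4) = -70*r^2 + 105*r + 12*x^3 + x^2*(30*r + 92) + x*(-42*r^2 + 113*r + 225) + 175
(5) = -60*a^2 + 624*a - 240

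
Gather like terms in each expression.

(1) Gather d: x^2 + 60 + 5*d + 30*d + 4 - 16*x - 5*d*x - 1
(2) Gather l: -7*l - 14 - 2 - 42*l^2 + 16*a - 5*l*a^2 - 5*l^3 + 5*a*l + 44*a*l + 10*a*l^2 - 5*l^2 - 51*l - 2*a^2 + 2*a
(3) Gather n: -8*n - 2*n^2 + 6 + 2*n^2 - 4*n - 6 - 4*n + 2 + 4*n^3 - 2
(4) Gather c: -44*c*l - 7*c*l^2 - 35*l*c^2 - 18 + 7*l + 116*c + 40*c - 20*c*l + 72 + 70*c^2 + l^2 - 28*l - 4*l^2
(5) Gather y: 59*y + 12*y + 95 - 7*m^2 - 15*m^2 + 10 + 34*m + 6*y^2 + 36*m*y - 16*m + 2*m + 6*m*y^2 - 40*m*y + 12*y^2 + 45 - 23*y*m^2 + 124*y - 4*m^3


(1) = d*(35 - 5*x) + x^2 - 16*x + 63
(2) = -2*a^2 + 18*a - 5*l^3 + l^2*(10*a - 47) + l*(-5*a^2 + 49*a - 58) - 16
(3) = 4*n^3 - 16*n
(4) = c^2*(70 - 35*l) + c*(-7*l^2 - 64*l + 156) - 3*l^2 - 21*l + 54
(5) = -4*m^3 - 22*m^2 + 20*m + y^2*(6*m + 18) + y*(-23*m^2 - 4*m + 195) + 150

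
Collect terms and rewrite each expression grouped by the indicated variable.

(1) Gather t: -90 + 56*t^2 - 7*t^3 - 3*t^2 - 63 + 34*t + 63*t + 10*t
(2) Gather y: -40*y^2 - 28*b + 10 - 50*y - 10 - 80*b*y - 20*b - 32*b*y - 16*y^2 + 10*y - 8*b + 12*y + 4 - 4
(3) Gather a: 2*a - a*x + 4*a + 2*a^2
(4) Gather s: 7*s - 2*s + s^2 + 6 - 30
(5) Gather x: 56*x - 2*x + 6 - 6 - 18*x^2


(1) = -7*t^3 + 53*t^2 + 107*t - 153
(2) = -56*b - 56*y^2 + y*(-112*b - 28)
(3) = 2*a^2 + a*(6 - x)
(4) = s^2 + 5*s - 24
(5) = -18*x^2 + 54*x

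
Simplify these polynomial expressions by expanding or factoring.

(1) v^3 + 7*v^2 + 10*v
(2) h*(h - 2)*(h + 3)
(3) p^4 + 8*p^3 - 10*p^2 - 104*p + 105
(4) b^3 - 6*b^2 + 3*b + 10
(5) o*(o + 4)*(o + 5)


(1) = v*(v + 2)*(v + 5)
(2) = h^3 + h^2 - 6*h
(3) = (p - 3)*(p - 1)*(p + 5)*(p + 7)
(4) = (b - 5)*(b - 2)*(b + 1)
(5) = o^3 + 9*o^2 + 20*o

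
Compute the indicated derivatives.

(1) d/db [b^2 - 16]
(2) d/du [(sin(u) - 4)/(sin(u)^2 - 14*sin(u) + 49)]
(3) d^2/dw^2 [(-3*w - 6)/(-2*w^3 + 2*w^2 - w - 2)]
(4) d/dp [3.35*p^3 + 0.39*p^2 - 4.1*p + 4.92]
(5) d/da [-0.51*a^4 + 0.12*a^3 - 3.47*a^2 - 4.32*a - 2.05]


(1) = 2*b
(2) = (1 - sin(u))*cos(u)/(sin(u) - 7)^3
(3) = 6*((w + 2)*(6*w^2 - 4*w + 1)^2 + (-6*w^2 + 4*w - 2*(w + 2)*(3*w - 1) - 1)*(2*w^3 - 2*w^2 + w + 2))/(2*w^3 - 2*w^2 + w + 2)^3
(4) = 10.05*p^2 + 0.78*p - 4.1
(5) = -2.04*a^3 + 0.36*a^2 - 6.94*a - 4.32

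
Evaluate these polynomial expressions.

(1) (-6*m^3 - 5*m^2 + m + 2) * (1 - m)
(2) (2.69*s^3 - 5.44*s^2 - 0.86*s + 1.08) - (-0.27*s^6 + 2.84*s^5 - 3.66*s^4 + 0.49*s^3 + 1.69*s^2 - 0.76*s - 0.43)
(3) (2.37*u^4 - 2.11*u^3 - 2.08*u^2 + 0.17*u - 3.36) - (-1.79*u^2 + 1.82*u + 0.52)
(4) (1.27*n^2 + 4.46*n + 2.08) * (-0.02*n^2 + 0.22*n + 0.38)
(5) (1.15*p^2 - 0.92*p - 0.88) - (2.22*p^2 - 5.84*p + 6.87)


(1) = 6*m^4 - m^3 - 6*m^2 - m + 2
(2) = 0.27*s^6 - 2.84*s^5 + 3.66*s^4 + 2.2*s^3 - 7.13*s^2 - 0.1*s + 1.51
(3) = 2.37*u^4 - 2.11*u^3 - 0.29*u^2 - 1.65*u - 3.88
(4) = -0.0254*n^4 + 0.1902*n^3 + 1.4222*n^2 + 2.1524*n + 0.7904
(5) = -1.07*p^2 + 4.92*p - 7.75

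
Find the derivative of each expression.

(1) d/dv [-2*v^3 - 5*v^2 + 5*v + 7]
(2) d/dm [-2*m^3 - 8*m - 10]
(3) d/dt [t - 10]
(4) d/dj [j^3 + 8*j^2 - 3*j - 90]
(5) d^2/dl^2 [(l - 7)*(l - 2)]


(1) = -6*v^2 - 10*v + 5
(2) = -6*m^2 - 8
(3) = 1
(4) = 3*j^2 + 16*j - 3
(5) = 2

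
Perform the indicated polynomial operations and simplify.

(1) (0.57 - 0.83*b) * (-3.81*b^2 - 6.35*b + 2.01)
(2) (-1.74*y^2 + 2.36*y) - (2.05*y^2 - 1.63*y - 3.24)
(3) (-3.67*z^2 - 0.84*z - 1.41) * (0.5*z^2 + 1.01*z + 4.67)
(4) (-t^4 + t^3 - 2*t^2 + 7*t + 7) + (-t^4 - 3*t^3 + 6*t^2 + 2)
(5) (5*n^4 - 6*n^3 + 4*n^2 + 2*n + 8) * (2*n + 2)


(1) = 3.1623*b^3 + 3.0988*b^2 - 5.2878*b + 1.1457
(2) = -3.79*y^2 + 3.99*y + 3.24
(3) = -1.835*z^4 - 4.1267*z^3 - 18.6923*z^2 - 5.3469*z - 6.5847
(4) = -2*t^4 - 2*t^3 + 4*t^2 + 7*t + 9
(5) = 10*n^5 - 2*n^4 - 4*n^3 + 12*n^2 + 20*n + 16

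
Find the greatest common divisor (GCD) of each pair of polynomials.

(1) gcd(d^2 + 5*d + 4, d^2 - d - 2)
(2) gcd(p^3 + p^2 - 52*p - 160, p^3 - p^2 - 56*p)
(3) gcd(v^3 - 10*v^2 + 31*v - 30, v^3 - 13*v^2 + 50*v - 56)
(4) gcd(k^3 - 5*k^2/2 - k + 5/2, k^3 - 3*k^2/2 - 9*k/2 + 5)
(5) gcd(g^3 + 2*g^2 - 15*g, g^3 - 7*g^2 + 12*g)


(1) = d + 1
(2) = p - 8
(3) = v - 2
(4) = k^2 - 7*k/2 + 5/2
(5) = gcd(g*(g - 3)*(g + 5), g*(g - 4)*(g - 3)) = g^2 - 3*g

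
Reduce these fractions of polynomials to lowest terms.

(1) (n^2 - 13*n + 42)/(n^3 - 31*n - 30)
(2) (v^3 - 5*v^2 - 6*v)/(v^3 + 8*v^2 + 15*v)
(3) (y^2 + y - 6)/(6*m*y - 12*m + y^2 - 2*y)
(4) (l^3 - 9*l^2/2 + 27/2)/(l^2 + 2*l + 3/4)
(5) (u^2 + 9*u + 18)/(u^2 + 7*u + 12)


(1) = (n - 7)/(n^2 + 6*n + 5)
(2) = (v^2 - 5*v - 6)/(v^2 + 8*v + 15)
(3) = (y + 3)/(6*m + y)
(4) = (2*l^2 - 12*l + 18)/(2*l + 1)
(5) = (u + 6)/(u + 4)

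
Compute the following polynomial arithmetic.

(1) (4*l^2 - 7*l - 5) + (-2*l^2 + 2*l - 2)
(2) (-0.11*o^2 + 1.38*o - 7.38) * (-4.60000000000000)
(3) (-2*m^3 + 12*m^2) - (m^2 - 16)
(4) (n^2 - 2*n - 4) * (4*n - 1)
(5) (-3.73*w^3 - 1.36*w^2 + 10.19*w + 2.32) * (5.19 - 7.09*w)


(1) = 2*l^2 - 5*l - 7
(2) = 0.506*o^2 - 6.348*o + 33.948
(3) = -2*m^3 + 11*m^2 + 16
(4) = 4*n^3 - 9*n^2 - 14*n + 4
(5) = 26.4457*w^4 - 9.7163*w^3 - 79.3055*w^2 + 36.4373*w + 12.0408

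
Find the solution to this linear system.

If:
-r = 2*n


Then:
n = -r/2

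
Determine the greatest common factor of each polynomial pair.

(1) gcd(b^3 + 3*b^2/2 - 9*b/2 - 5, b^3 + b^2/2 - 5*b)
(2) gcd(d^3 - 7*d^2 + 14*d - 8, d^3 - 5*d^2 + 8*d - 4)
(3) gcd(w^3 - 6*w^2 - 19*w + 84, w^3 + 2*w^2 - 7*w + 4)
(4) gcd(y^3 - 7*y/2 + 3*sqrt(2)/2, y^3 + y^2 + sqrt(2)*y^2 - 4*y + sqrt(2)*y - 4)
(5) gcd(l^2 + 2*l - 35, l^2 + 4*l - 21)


(1) = b^2 + b/2 - 5
(2) = gcd((d - 4)*(d - 2)*(d - 1), (d - 2)^2*(d - 1)) = d^2 - 3*d + 2
(3) = w + 4
(4) = y - sqrt(2)
(5) = l + 7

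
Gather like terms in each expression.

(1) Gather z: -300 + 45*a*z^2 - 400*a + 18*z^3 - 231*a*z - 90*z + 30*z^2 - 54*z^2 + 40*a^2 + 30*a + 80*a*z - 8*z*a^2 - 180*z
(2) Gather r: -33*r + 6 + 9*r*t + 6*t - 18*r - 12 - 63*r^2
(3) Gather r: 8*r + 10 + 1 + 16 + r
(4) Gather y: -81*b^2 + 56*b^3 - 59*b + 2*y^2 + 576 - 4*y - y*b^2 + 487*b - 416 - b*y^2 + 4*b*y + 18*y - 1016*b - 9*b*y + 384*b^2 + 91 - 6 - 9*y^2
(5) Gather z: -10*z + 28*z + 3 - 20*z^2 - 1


(1) = 40*a^2 - 370*a + 18*z^3 + z^2*(45*a - 24) + z*(-8*a^2 - 151*a - 270) - 300
(2) = -63*r^2 + r*(9*t - 51) + 6*t - 6
(3) = 9*r + 27
(4) = 56*b^3 + 303*b^2 - 588*b + y^2*(-b - 7) + y*(-b^2 - 5*b + 14) + 245
(5) = -20*z^2 + 18*z + 2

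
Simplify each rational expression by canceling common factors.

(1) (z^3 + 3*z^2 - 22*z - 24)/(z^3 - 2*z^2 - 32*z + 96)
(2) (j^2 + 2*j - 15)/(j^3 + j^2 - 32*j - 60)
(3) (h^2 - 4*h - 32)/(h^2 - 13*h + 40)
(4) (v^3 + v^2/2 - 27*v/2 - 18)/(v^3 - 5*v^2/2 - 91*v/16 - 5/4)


(1) = (z + 1)/(z - 4)
(2) = (j - 3)/(j^2 - 4*j - 12)
(3) = (h + 4)/(h - 5)
(4) = (16*v^2 + 72*v + 72)/(16*v^2 + 24*v + 5)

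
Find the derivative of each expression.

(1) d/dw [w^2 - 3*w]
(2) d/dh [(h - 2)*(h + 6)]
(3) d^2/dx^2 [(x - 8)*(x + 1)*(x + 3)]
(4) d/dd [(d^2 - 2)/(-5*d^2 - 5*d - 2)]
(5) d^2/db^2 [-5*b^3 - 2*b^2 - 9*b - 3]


(1) = 2*w - 3
(2) = 2*h + 4
(3) = 6*x - 8
(4) = (-5*d^2 - 24*d - 10)/(25*d^4 + 50*d^3 + 45*d^2 + 20*d + 4)
(5) = -30*b - 4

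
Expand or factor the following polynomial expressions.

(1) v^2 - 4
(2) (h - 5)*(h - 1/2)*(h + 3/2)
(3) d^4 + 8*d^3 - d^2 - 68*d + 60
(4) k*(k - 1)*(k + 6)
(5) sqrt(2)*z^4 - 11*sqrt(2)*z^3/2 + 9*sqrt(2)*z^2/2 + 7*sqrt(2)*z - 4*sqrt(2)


(1) = (v - 2)*(v + 2)
(2) = h^3 - 4*h^2 - 23*h/4 + 15/4
(3) = (d - 2)*(d - 1)*(d + 5)*(d + 6)
(4) = k^3 + 5*k^2 - 6*k
(5) = (z - 4)*(z - 2)*(z - 1/2)*(sqrt(2)*z + sqrt(2))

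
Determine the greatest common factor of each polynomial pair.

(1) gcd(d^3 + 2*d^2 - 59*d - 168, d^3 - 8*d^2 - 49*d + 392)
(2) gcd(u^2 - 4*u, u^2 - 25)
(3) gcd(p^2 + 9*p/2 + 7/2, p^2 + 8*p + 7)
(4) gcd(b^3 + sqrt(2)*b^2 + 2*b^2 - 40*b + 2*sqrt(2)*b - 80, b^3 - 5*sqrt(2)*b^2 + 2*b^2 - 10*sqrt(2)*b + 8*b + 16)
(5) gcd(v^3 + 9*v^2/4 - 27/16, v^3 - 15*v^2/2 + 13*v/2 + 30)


(1) = d^2 - d - 56
(2) = gcd(u*(u - 4), (u - 5)*(u + 5)) = 1
(3) = p + 1
(4) = gcd((b + 2)*(b - 4*sqrt(2))*(b + 5*sqrt(2)), (b + 2)*(b - 4*sqrt(2))*(b - sqrt(2))) = b^2 + b*(2 - 4*sqrt(2)) - 8*sqrt(2)
(5) = v + 3/2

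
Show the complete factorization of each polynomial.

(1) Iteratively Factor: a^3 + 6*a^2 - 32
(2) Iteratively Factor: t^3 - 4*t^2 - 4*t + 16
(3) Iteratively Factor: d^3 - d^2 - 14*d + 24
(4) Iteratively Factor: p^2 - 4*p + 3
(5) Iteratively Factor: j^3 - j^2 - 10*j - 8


(1) = (a - 2)*(a^2 + 8*a + 16) = (a - 2)*(a + 4)*(a + 4)
(2) = (t - 4)*(t^2 - 4) = (t - 4)*(t + 2)*(t - 2)
(3) = (d - 2)*(d^2 + d - 12) = (d - 2)*(d + 4)*(d - 3)
(4) = (p - 3)*(p - 1)
(5) = (j - 4)*(j^2 + 3*j + 2) = (j - 4)*(j + 1)*(j + 2)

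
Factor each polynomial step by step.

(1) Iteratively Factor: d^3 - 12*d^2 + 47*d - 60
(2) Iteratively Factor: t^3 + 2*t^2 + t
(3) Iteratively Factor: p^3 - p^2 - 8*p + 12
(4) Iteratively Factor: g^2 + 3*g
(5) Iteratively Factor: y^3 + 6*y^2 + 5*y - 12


(1) = (d - 4)*(d^2 - 8*d + 15) = (d - 4)*(d - 3)*(d - 5)
(2) = (t)*(t^2 + 2*t + 1) = t*(t + 1)*(t + 1)
(3) = (p - 2)*(p^2 + p - 6) = (p - 2)^2*(p + 3)
(4) = (g)*(g + 3)
(5) = (y + 3)*(y^2 + 3*y - 4) = (y + 3)*(y + 4)*(y - 1)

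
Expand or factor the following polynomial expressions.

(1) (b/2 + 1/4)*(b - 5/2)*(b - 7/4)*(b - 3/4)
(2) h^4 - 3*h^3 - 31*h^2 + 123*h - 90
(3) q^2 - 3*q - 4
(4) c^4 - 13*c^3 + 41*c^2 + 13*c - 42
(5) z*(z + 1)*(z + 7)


(1) = b^4/2 - 9*b^3/4 + 81*b^2/32 + b/4 - 105/128
(2) = (h - 5)*(h - 3)*(h - 1)*(h + 6)
(3) = (q - 4)*(q + 1)
(4) = (c - 7)*(c - 6)*(c - 1)*(c + 1)
(5) = z^3 + 8*z^2 + 7*z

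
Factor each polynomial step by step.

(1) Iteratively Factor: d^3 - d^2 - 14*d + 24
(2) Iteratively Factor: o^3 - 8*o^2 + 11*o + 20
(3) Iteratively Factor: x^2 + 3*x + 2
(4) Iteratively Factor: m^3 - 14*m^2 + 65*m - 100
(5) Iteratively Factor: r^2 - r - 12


(1) = (d + 4)*(d^2 - 5*d + 6) = (d - 3)*(d + 4)*(d - 2)
(2) = (o - 4)*(o^2 - 4*o - 5) = (o - 4)*(o + 1)*(o - 5)
(3) = (x + 1)*(x + 2)
(4) = (m - 5)*(m^2 - 9*m + 20) = (m - 5)*(m - 4)*(m - 5)
(5) = (r + 3)*(r - 4)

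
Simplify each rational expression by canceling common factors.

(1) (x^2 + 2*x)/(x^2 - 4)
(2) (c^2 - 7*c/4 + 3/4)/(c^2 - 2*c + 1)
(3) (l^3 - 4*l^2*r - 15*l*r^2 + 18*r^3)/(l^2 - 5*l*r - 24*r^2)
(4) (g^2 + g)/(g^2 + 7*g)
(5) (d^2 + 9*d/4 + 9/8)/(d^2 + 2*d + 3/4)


(1) = x/(x - 2)
(2) = (4*c - 3)/(4*c - 4)
(3) = (-l^2 + 7*l*r - 6*r^2)/(-l + 8*r)
(4) = (g + 1)/(g + 7)
(5) = (4*d + 3)/(4*d + 2)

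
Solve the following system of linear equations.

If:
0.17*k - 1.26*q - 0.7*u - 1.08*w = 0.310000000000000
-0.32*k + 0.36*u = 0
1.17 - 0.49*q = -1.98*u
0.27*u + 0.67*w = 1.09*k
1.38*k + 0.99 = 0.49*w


Then:
No Solution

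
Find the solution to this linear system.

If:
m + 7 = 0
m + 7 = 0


Then:
m = -7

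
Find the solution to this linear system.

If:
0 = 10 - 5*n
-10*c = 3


Then:
c = -3/10
n = 2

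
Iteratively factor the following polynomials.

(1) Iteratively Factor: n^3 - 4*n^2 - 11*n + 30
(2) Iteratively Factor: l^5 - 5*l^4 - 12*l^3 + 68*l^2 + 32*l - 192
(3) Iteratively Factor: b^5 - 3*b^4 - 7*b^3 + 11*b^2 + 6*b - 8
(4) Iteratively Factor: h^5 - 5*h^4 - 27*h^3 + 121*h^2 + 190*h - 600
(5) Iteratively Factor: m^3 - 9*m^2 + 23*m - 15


(1) = (n - 5)*(n^2 + n - 6) = (n - 5)*(n + 3)*(n - 2)
(2) = (l + 2)*(l^4 - 7*l^3 + 2*l^2 + 64*l - 96) = (l - 4)*(l + 2)*(l^3 - 3*l^2 - 10*l + 24) = (l - 4)^2*(l + 2)*(l^2 + l - 6) = (l - 4)^2*(l + 2)*(l + 3)*(l - 2)
(3) = (b + 1)*(b^4 - 4*b^3 - 3*b^2 + 14*b - 8) = (b - 1)*(b + 1)*(b^3 - 3*b^2 - 6*b + 8) = (b - 1)^2*(b + 1)*(b^2 - 2*b - 8) = (b - 1)^2*(b + 1)*(b + 2)*(b - 4)
(4) = (h - 2)*(h^4 - 3*h^3 - 33*h^2 + 55*h + 300) = (h - 2)*(h + 4)*(h^3 - 7*h^2 - 5*h + 75) = (h - 2)*(h + 3)*(h + 4)*(h^2 - 10*h + 25) = (h - 5)*(h - 2)*(h + 3)*(h + 4)*(h - 5)
(5) = (m - 1)*(m^2 - 8*m + 15) = (m - 3)*(m - 1)*(m - 5)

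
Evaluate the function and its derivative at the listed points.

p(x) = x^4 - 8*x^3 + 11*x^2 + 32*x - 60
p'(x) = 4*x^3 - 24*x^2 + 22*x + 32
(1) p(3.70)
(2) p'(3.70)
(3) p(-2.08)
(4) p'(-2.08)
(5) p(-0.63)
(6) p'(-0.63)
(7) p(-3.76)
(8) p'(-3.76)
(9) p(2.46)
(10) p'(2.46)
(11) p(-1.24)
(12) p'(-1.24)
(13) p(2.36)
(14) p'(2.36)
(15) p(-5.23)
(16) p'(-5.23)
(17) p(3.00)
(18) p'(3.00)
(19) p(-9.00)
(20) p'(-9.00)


(1) = -8.82
(2) = -12.55
(3) = 11.74
(4) = -153.59
(5) = -73.64
(6) = 7.61
(7) = 600.32
(8) = -602.65
(9) = 2.81
(10) = 0.43
(11) = -65.15
(12) = -39.81
(13) = 2.65
(14) = 2.83
(15) = 1966.15
(16) = -1311.75
(17) = 0.00
(18) = -10.00
(19) = 12936.00
(20) = -5026.00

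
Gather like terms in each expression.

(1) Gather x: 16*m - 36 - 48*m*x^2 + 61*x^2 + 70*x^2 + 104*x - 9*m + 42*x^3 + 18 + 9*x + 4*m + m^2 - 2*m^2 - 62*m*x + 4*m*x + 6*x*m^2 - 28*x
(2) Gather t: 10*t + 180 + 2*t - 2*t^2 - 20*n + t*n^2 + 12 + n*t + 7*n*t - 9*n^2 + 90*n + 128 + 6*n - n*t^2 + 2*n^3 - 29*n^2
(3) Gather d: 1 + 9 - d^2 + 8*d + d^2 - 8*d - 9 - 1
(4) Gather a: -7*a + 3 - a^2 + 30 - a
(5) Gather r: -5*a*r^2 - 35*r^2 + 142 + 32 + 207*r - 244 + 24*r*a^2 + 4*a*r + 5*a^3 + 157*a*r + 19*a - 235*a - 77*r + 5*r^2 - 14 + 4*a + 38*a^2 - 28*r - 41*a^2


(1) = -m^2 + 11*m + 42*x^3 + x^2*(131 - 48*m) + x*(6*m^2 - 58*m + 85) - 18
(2) = 2*n^3 - 38*n^2 + 76*n + t^2*(-n - 2) + t*(n^2 + 8*n + 12) + 320
(3) = 0
(4) = -a^2 - 8*a + 33
(5) = 5*a^3 - 3*a^2 - 212*a + r^2*(-5*a - 30) + r*(24*a^2 + 161*a + 102) - 84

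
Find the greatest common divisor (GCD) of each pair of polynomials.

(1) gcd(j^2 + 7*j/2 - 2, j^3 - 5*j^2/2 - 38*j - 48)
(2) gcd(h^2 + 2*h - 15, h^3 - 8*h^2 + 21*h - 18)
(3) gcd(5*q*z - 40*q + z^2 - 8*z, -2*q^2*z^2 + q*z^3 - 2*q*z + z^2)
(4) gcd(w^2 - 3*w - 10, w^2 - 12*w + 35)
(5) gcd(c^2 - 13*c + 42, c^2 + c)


(1) = gcd((j - 1/2)*(j + 4), (j - 8)*(j + 3/2)*(j + 4)) = j + 4
(2) = h - 3
(3) = gcd((5*q + z)*(z - 8), z*(-2*q + z)*(q*z + 1)) = 1
(4) = w - 5
(5) = 1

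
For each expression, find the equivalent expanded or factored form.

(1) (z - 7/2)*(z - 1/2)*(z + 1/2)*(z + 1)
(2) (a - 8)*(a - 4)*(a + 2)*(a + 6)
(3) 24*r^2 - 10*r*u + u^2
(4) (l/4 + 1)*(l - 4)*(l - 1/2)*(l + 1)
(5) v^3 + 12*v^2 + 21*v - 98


(1) = z^4 - 5*z^3/2 - 15*z^2/4 + 5*z/8 + 7/8
(2) = a^4 - 4*a^3 - 52*a^2 + 112*a + 384
(3) = (-6*r + u)*(-4*r + u)
(4) = l^4/4 + l^3/8 - 33*l^2/8 - 2*l + 2
(5) = (v - 2)*(v + 7)^2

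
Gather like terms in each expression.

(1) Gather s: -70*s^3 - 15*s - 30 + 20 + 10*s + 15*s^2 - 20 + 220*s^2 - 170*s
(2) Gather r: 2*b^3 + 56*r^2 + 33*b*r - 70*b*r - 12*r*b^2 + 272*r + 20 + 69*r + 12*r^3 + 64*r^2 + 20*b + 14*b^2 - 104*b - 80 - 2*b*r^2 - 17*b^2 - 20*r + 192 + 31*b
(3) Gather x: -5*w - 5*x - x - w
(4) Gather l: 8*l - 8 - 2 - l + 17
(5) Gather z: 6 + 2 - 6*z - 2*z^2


(1) = -70*s^3 + 235*s^2 - 175*s - 30
(2) = 2*b^3 - 3*b^2 - 53*b + 12*r^3 + r^2*(120 - 2*b) + r*(-12*b^2 - 37*b + 321) + 132
(3) = -6*w - 6*x
(4) = 7*l + 7
(5) = -2*z^2 - 6*z + 8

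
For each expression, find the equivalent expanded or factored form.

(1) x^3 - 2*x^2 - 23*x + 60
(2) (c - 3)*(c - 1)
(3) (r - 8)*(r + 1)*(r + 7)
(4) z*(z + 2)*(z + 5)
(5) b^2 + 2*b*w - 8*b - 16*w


(1) = (x - 4)*(x - 3)*(x + 5)
(2) = c^2 - 4*c + 3
(3) = r^3 - 57*r - 56
(4) = z^3 + 7*z^2 + 10*z
(5) = (b - 8)*(b + 2*w)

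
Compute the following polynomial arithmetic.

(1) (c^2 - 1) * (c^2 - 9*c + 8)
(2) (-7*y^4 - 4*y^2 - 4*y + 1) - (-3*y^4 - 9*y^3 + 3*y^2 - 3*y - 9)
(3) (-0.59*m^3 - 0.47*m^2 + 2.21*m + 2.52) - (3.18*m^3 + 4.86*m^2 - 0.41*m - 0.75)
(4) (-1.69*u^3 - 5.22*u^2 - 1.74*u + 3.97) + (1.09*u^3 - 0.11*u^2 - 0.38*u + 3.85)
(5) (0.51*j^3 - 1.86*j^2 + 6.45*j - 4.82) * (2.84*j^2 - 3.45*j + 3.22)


(1) = c^4 - 9*c^3 + 7*c^2 + 9*c - 8
(2) = -4*y^4 + 9*y^3 - 7*y^2 - y + 10
(3) = -3.77*m^3 - 5.33*m^2 + 2.62*m + 3.27
(4) = -0.6*u^3 - 5.33*u^2 - 2.12*u + 7.82
(5) = 1.4484*j^5 - 7.0419*j^4 + 26.3772*j^3 - 41.9305*j^2 + 37.398*j - 15.5204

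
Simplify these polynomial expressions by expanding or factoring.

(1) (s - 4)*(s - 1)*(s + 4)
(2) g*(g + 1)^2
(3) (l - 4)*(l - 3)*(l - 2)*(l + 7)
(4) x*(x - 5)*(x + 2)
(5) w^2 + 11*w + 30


(1) = s^3 - s^2 - 16*s + 16
(2) = g^3 + 2*g^2 + g
(3) = l^4 - 2*l^3 - 37*l^2 + 158*l - 168
(4) = x^3 - 3*x^2 - 10*x
(5) = (w + 5)*(w + 6)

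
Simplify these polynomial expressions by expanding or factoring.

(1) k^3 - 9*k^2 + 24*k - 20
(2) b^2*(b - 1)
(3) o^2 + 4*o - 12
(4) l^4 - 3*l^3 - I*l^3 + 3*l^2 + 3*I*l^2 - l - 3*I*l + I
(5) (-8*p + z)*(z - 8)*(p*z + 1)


(1) = (k - 5)*(k - 2)^2
(2) = b^3 - b^2
(3) = (o - 2)*(o + 6)
(4) = (l - 1)^2*(-I*l + I)*(I*l + 1)
(5) = -8*p^2*z^2 + 64*p^2*z + p*z^3 - 8*p*z^2 - 8*p*z + 64*p + z^2 - 8*z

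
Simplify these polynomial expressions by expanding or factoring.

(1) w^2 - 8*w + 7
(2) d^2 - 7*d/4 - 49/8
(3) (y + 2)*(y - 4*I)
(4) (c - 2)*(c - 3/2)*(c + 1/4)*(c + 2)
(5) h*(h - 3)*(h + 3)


(1) = (w - 7)*(w - 1)
(2) = (d - 7/2)*(d + 7/4)
(3) = y^2 + 2*y - 4*I*y - 8*I
(4) = c^4 - 5*c^3/4 - 35*c^2/8 + 5*c + 3/2
(5) = h^3 - 9*h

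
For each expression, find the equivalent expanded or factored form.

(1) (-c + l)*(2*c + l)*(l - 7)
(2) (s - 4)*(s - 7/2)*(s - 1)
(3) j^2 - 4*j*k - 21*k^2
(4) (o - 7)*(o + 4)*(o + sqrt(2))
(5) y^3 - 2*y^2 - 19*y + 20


(1) = -2*c^2*l + 14*c^2 + c*l^2 - 7*c*l + l^3 - 7*l^2
(2) = s^3 - 17*s^2/2 + 43*s/2 - 14
(3) = (j - 7*k)*(j + 3*k)
(4) = o^3 - 3*o^2 + sqrt(2)*o^2 - 28*o - 3*sqrt(2)*o - 28*sqrt(2)
(5) = (y - 5)*(y - 1)*(y + 4)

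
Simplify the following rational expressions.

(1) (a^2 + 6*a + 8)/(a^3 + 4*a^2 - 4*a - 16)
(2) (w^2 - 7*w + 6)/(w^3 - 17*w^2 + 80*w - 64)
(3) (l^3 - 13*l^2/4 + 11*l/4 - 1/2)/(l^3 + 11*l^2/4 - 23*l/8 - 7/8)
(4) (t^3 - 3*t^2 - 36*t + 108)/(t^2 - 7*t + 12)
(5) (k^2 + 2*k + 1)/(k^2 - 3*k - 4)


(1) = 1/(a - 2)
(2) = (w - 6)/(w^2 - 16*w + 64)
(3) = (8*l^2 - 18*l + 4)/(8*l^2 + 30*l + 7)
(4) = (t^2 - 36)/(t - 4)
(5) = (k + 1)/(k - 4)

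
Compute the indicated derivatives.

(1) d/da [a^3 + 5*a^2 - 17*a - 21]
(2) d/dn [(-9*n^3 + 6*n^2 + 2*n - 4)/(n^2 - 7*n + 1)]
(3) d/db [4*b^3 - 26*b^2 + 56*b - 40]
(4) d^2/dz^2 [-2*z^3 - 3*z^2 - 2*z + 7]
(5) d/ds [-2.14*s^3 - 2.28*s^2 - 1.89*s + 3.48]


(1) = 3*a^2 + 10*a - 17
(2) = (-9*n^4 + 126*n^3 - 71*n^2 + 20*n - 26)/(n^4 - 14*n^3 + 51*n^2 - 14*n + 1)
(3) = 12*b^2 - 52*b + 56
(4) = -12*z - 6
(5) = -6.42*s^2 - 4.56*s - 1.89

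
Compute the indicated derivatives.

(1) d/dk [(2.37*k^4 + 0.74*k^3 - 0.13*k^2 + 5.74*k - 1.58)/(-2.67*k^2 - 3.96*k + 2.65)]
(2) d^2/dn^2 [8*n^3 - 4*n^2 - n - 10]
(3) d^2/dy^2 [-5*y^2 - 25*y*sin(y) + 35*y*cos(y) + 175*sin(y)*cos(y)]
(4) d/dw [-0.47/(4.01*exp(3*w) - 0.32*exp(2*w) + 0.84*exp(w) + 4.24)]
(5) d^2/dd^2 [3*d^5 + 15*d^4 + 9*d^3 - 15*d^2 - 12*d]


(1) = (-12.6558*k^5 - 30.1314*k^4 + 19.2612*k^3 + 21.7236*k^2 - 9.1262*k + 8.9542)/(7.1289*k^4 + 21.1464*k^3 + 1.5306*k^2 - 20.988*k + 7.0225)
(2) = 48*n - 8
(3) = 25*y*sin(y) - 35*y*cos(y) - 70*sin(y) - 350*sin(2*y) - 50*cos(y) - 10
(4) = (5.6541*exp(2*w) - 0.3008*exp(w) + 0.3948)*exp(w)/(4.01*exp(3*w) - 0.32*exp(2*w) + 0.84*exp(w) + 4.24)^2
(5) = 60*d^3 + 180*d^2 + 54*d - 30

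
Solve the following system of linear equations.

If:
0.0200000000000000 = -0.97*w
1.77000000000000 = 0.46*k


Then:
k = 3.85
w = -0.02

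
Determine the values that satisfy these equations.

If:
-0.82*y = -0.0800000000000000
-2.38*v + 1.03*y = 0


Then:
v = 0.04
y = 0.10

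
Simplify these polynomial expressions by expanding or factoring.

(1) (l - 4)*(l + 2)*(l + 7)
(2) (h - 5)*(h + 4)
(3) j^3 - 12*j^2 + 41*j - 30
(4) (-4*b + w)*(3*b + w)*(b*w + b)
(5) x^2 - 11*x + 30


(1) = l^3 + 5*l^2 - 22*l - 56
(2) = h^2 - h - 20
(3) = (j - 6)*(j - 5)*(j - 1)
(4) = -12*b^3*w - 12*b^3 - b^2*w^2 - b^2*w + b*w^3 + b*w^2
(5) = (x - 6)*(x - 5)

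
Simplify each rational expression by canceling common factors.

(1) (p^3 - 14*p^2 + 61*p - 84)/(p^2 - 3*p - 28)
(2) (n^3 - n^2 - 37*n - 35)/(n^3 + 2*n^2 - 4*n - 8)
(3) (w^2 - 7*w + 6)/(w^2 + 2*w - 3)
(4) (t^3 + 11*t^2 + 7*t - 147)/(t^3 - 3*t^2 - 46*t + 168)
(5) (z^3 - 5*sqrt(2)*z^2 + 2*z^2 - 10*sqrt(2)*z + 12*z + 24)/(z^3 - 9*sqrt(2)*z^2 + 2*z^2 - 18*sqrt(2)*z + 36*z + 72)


(1) = (p^2 - 7*p + 12)/(p + 4)
(2) = (n^3 - n^2 - 37*n - 35)/(n^3 + 2*n^2 - 4*n - 8)
(3) = (w - 6)/(w + 3)
(4) = (t^2 + 4*t - 21)/(t^2 - 10*t + 24)
(5) = (z - 2*sqrt(2))/(z - 6*sqrt(2))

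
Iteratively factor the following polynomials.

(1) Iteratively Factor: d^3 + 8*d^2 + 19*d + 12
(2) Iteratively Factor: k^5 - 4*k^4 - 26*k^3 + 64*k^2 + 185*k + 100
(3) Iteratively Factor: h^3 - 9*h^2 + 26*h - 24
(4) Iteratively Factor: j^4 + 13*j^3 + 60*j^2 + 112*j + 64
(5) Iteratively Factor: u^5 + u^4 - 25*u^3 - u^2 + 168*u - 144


(1) = (d + 1)*(d^2 + 7*d + 12) = (d + 1)*(d + 3)*(d + 4)
(2) = (k + 1)*(k^4 - 5*k^3 - 21*k^2 + 85*k + 100) = (k - 5)*(k + 1)*(k^3 - 21*k - 20) = (k - 5)*(k + 1)*(k + 4)*(k^2 - 4*k - 5) = (k - 5)^2*(k + 1)*(k + 4)*(k + 1)
(3) = (h - 3)*(h^2 - 6*h + 8) = (h - 3)*(h - 2)*(h - 4)
(4) = (j + 4)*(j^3 + 9*j^2 + 24*j + 16) = (j + 4)^2*(j^2 + 5*j + 4) = (j + 1)*(j + 4)^2*(j + 4)
(5) = (u - 1)*(u^4 + 2*u^3 - 23*u^2 - 24*u + 144) = (u - 3)*(u - 1)*(u^3 + 5*u^2 - 8*u - 48) = (u - 3)*(u - 1)*(u + 4)*(u^2 + u - 12) = (u - 3)*(u - 1)*(u + 4)^2*(u - 3)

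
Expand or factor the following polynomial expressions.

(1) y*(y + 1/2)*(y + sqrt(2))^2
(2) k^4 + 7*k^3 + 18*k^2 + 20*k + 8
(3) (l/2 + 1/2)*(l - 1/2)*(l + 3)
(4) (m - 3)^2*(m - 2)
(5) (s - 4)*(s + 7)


(1) = y^4 + y^3/2 + 2*sqrt(2)*y^3 + sqrt(2)*y^2 + 2*y^2 + y
(2) = (k + 1)*(k + 2)^3
(3) = l^3/2 + 7*l^2/4 + l/2 - 3/4
(4) = m^3 - 8*m^2 + 21*m - 18
(5) = s^2 + 3*s - 28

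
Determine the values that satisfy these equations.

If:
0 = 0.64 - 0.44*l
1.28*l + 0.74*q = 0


Then:
l = 1.45
q = -2.52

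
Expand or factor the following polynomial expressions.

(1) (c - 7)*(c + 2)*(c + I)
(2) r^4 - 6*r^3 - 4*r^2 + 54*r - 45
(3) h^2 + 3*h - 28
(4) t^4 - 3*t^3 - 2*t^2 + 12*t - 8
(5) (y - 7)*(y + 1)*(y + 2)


(1) = c^3 - 5*c^2 + I*c^2 - 14*c - 5*I*c - 14*I
(2) = (r - 5)*(r - 3)*(r - 1)*(r + 3)
(3) = (h - 4)*(h + 7)
(4) = (t - 2)^2*(t - 1)*(t + 2)
(5) = y^3 - 4*y^2 - 19*y - 14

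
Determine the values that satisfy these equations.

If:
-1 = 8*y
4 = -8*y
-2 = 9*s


Then:
No Solution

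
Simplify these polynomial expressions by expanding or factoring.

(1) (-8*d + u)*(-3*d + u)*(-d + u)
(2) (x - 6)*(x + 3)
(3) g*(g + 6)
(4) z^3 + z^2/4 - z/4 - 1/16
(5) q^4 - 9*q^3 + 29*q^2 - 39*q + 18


(1) = -24*d^3 + 35*d^2*u - 12*d*u^2 + u^3
(2) = x^2 - 3*x - 18
(3) = g^2 + 6*g
(4) = (z - 1/2)*(z + 1/4)*(z + 1/2)
(5) = (q - 3)^2*(q - 2)*(q - 1)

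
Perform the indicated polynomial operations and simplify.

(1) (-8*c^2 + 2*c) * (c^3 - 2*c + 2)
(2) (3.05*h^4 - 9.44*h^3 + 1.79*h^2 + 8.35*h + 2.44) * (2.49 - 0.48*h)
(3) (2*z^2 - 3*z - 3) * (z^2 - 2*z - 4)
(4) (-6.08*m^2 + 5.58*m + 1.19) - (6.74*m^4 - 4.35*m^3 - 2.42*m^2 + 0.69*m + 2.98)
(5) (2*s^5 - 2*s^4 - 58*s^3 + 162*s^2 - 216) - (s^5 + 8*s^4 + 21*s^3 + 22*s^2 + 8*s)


(1) = -8*c^5 + 2*c^4 + 16*c^3 - 20*c^2 + 4*c
(2) = -1.464*h^5 + 12.1257*h^4 - 24.3648*h^3 + 0.4491*h^2 + 19.6203*h + 6.0756
(3) = 2*z^4 - 7*z^3 - 5*z^2 + 18*z + 12
(4) = -6.74*m^4 + 4.35*m^3 - 3.66*m^2 + 4.89*m - 1.79
(5) = s^5 - 10*s^4 - 79*s^3 + 140*s^2 - 8*s - 216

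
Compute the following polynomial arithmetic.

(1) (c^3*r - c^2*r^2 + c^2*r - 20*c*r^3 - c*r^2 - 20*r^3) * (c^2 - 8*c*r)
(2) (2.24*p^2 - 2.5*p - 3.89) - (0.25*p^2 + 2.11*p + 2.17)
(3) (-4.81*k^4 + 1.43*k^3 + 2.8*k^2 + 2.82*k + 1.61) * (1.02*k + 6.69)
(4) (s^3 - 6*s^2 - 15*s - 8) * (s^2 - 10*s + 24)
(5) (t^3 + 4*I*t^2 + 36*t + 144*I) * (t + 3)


(1) = c^5*r - 9*c^4*r^2 + c^4*r - 12*c^3*r^3 - 9*c^3*r^2 + 160*c^2*r^4 - 12*c^2*r^3 + 160*c*r^4
(2) = 1.99*p^2 - 4.61*p - 6.06
(3) = -4.9062*k^5 - 30.7203*k^4 + 12.4227*k^3 + 21.6084*k^2 + 20.508*k + 10.7709
(4) = s^5 - 16*s^4 + 69*s^3 - 2*s^2 - 280*s - 192
(5) = t^4 + 3*t^3 + 4*I*t^3 + 36*t^2 + 12*I*t^2 + 108*t + 144*I*t + 432*I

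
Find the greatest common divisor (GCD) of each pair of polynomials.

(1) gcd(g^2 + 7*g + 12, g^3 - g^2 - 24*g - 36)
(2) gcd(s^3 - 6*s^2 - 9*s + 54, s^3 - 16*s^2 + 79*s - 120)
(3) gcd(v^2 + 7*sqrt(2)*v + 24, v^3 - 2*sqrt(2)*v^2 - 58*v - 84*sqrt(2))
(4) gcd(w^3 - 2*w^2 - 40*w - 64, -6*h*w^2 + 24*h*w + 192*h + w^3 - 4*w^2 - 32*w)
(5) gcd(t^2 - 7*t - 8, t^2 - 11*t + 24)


(1) = g + 3
(2) = s - 3
(3) = v + 3*sqrt(2)
(4) = gcd((w - 8)*(w + 2)*(w + 4), (-6*h + w)*(w - 8)*(w + 4)) = w^2 - 4*w - 32
(5) = t - 8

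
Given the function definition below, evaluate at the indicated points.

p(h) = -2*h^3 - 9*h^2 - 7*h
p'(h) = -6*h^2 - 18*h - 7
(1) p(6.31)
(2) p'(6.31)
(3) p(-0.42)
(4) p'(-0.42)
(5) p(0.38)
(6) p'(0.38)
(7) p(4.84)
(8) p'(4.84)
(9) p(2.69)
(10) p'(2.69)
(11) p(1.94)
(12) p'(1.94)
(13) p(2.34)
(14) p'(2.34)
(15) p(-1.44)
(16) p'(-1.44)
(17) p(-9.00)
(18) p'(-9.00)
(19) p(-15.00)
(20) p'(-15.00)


(1) = -904.99
(2) = -359.48
(3) = 1.50
(4) = -0.50
(5) = -4.07
(6) = -14.71
(7) = -471.47
(8) = -234.67
(9) = -122.89
(10) = -98.84
(11) = -62.06
(12) = -64.50
(13) = -91.29
(14) = -81.97
(15) = -2.61
(16) = 6.48
(17) = 792.00
(18) = -331.00
(19) = 4830.00
(20) = -1087.00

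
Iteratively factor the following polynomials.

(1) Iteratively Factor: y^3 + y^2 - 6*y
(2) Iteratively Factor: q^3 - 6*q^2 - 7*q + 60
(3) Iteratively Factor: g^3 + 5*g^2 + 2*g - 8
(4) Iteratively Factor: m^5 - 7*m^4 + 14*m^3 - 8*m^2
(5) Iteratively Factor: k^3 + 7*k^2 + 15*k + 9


(1) = (y - 2)*(y^2 + 3*y) = y*(y - 2)*(y + 3)
(2) = (q + 3)*(q^2 - 9*q + 20) = (q - 4)*(q + 3)*(q - 5)
(3) = (g + 4)*(g^2 + g - 2) = (g + 2)*(g + 4)*(g - 1)
(4) = (m)*(m^4 - 7*m^3 + 14*m^2 - 8*m) = m*(m - 4)*(m^3 - 3*m^2 + 2*m) = m^2*(m - 4)*(m^2 - 3*m + 2) = m^2*(m - 4)*(m - 1)*(m - 2)
(5) = (k + 3)*(k^2 + 4*k + 3) = (k + 3)^2*(k + 1)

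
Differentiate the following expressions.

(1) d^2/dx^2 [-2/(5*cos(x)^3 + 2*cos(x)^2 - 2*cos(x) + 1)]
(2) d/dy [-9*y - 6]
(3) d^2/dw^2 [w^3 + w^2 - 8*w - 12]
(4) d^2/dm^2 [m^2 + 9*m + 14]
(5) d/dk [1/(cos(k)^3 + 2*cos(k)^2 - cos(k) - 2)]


(1) = -((7*cos(x) + 16*cos(2*x) + 45*cos(3*x))*(5*cos(x)^3 + 2*cos(x)^2 - 2*cos(x) + 1)/2 + 4*(15*cos(x)^2 + 4*cos(x) - 2)^2*sin(x)^2)/(5*cos(x)^3 + 2*cos(x)^2 - 2*cos(x) + 1)^3
(2) = -9
(3) = 6*w + 2
(4) = 2
(5) = (3*cos(k)^2 + 4*cos(k) - 1)/((cos(k) + 2)^2*sin(k)^3)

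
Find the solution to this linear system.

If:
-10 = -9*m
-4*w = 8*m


Then:
m = 10/9
w = -20/9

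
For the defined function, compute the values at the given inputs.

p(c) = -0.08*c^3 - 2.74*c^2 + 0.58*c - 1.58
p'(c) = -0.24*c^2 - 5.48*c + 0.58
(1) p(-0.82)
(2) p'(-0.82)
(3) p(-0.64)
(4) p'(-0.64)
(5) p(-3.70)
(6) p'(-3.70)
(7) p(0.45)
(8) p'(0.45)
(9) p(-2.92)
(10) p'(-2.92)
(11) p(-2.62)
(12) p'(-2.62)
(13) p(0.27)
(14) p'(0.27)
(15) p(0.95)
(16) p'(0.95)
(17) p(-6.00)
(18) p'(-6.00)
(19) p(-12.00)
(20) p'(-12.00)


(1) = -3.85
(2) = 4.91
(3) = -3.05
(4) = 3.99
(5) = -37.18
(6) = 17.57
(7) = -1.88
(8) = -1.93
(9) = -24.64
(10) = 14.54
(11) = -20.47
(12) = 13.29
(13) = -1.62
(14) = -0.92
(15) = -3.57
(16) = -4.84
(17) = -86.42
(18) = 24.82
(19) = -264.86
(20) = 31.78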